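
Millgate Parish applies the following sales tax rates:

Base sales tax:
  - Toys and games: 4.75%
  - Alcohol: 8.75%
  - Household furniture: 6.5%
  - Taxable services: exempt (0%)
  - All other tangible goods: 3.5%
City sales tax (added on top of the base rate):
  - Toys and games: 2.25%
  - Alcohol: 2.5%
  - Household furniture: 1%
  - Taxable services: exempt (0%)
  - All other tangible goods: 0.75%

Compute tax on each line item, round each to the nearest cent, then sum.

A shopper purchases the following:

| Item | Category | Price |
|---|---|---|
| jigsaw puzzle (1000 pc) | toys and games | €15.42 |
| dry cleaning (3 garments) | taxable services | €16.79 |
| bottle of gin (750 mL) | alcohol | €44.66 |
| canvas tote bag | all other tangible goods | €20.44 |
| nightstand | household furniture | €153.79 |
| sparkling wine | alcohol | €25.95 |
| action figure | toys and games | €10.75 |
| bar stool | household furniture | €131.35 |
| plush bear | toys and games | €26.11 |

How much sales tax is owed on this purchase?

€33.85

Jigsaw puzzle (1000 pc) €15.42: toys and games → 4.75% + 2.25% city = 7% → €1.08
Dry cleaning (3 garments) €16.79: taxable services → 0% + 0% city = 0% → €0.00
Bottle of gin (750 mL) €44.66: alcohol → 8.75% + 2.5% city = 11.25% → €5.02
Canvas tote bag €20.44: all other tangible goods → 3.5% + 0.75% city = 4.25% → €0.87
Nightstand €153.79: household furniture → 6.5% + 1% city = 7.5% → €11.53
Sparkling wine €25.95: alcohol → 8.75% + 2.5% city = 11.25% → €2.92
Action figure €10.75: toys and games → 4.75% + 2.25% city = 7% → €0.75
Bar stool €131.35: household furniture → 6.5% + 1% city = 7.5% → €9.85
Plush bear €26.11: toys and games → 4.75% + 2.25% city = 7% → €1.83
Total tax = €1.08 + €5.02 + €0.87 + €11.53 + €2.92 + €0.75 + €9.85 + €1.83 = €33.85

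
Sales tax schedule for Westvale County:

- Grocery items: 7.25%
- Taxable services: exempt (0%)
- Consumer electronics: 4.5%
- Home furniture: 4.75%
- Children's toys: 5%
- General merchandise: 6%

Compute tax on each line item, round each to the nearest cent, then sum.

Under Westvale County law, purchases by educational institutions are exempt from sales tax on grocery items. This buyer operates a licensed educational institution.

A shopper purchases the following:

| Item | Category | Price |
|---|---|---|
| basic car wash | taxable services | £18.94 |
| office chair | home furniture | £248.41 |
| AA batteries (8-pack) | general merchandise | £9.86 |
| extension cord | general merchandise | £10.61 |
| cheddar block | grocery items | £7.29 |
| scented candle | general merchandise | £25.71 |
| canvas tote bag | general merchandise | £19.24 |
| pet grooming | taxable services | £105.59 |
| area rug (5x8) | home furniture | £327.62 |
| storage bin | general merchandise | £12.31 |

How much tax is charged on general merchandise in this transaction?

AA batteries (8-pack) £9.86: general merchandise → 6% → £0.59
Extension cord £10.61: general merchandise → 6% → £0.64
Scented candle £25.71: general merchandise → 6% → £1.54
Canvas tote bag £19.24: general merchandise → 6% → £1.15
Storage bin £12.31: general merchandise → 6% → £0.74
Tax on general merchandise = £0.59 + £0.64 + £1.54 + £1.15 + £0.74 = £4.66

£4.66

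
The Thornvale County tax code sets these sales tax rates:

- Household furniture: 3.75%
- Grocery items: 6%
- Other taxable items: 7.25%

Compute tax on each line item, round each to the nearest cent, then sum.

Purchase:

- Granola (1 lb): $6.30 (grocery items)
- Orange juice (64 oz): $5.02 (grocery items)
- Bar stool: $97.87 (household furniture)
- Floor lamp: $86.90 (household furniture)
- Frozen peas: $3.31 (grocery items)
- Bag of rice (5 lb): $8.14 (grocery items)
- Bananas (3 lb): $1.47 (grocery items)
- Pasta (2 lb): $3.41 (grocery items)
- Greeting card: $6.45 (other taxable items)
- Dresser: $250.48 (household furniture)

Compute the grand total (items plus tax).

$487.80

Granola (1 lb) $6.30: grocery items → 6% → $0.38
Orange juice (64 oz) $5.02: grocery items → 6% → $0.30
Bar stool $97.87: household furniture → 3.75% → $3.67
Floor lamp $86.90: household furniture → 3.75% → $3.26
Frozen peas $3.31: grocery items → 6% → $0.20
Bag of rice (5 lb) $8.14: grocery items → 6% → $0.49
Bananas (3 lb) $1.47: grocery items → 6% → $0.09
Pasta (2 lb) $3.41: grocery items → 6% → $0.20
Greeting card $6.45: other taxable items → 7.25% → $0.47
Dresser $250.48: household furniture → 3.75% → $9.39
Subtotal = $469.35; tax = $18.45; total due = $487.80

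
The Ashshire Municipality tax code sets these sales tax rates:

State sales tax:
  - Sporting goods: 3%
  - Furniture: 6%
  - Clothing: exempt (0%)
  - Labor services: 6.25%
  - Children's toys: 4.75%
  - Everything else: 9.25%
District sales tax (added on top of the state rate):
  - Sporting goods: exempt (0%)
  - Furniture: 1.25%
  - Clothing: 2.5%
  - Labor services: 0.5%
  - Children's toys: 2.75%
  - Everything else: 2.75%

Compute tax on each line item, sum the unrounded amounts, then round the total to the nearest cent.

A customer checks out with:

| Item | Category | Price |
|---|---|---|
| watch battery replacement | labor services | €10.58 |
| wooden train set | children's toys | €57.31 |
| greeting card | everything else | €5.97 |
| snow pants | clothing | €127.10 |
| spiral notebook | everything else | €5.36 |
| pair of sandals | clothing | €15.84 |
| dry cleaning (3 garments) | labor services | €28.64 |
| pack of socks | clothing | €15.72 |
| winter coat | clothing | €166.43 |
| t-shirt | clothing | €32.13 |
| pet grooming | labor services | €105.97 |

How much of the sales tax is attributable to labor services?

€9.80

Watch battery replacement €10.58: labor services → 6.25% + 0.5% district = 6.75% → €0.71415
Dry cleaning (3 garments) €28.64: labor services → 6.25% + 0.5% district = 6.75% → €1.9332
Pet grooming €105.97: labor services → 6.25% + 0.5% district = 6.75% → €7.152975
Tax on labor services: unrounded sum = €9.800325 → €9.80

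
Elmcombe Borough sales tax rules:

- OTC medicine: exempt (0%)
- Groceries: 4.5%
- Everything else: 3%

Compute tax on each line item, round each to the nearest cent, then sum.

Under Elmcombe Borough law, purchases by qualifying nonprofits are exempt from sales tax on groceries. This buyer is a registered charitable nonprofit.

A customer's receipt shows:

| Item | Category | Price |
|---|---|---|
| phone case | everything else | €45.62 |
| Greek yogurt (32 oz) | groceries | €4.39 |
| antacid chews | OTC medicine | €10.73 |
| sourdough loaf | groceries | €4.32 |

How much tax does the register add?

Phone case €45.62: everything else → 3% → €1.37
Greek yogurt (32 oz) €4.39: groceries, buyer-exempt → 0% → €0.00
Antacid chews €10.73: OTC medicine → 0% → €0.00
Sourdough loaf €4.32: groceries, buyer-exempt → 0% → €0.00
Total tax = €1.37

€1.37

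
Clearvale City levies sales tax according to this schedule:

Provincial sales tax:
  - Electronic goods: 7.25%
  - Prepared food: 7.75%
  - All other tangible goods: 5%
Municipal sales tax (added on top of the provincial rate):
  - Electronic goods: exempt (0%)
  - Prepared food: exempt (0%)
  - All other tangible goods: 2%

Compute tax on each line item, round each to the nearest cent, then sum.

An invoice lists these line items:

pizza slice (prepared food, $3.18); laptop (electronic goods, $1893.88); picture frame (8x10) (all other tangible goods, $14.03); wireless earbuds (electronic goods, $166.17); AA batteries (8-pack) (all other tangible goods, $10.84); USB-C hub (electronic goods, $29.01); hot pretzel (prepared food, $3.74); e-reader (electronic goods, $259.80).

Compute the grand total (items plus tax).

Pizza slice $3.18: prepared food → 7.75% + 0% municipal = 7.75% → $0.25
Laptop $1893.88: electronic goods → 7.25% + 0% municipal = 7.25% → $137.31
Picture frame (8x10) $14.03: all other tangible goods → 5% + 2% municipal = 7% → $0.98
Wireless earbuds $166.17: electronic goods → 7.25% + 0% municipal = 7.25% → $12.05
AA batteries (8-pack) $10.84: all other tangible goods → 5% + 2% municipal = 7% → $0.76
USB-C hub $29.01: electronic goods → 7.25% + 0% municipal = 7.25% → $2.10
Hot pretzel $3.74: prepared food → 7.75% + 0% municipal = 7.75% → $0.29
E-reader $259.80: electronic goods → 7.25% + 0% municipal = 7.25% → $18.84
Subtotal = $2380.65; tax = $172.58; total due = $2553.23

$2553.23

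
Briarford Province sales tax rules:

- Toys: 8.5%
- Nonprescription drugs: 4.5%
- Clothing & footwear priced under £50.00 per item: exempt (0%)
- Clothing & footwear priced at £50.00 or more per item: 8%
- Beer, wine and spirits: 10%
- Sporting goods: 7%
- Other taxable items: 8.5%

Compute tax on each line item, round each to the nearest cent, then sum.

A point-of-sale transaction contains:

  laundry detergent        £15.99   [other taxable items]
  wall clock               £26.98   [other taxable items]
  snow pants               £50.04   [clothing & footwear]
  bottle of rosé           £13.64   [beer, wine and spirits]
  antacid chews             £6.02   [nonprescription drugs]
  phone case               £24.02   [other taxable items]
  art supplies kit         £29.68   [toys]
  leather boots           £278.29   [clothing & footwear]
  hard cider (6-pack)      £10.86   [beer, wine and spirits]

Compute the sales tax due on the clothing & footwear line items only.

£26.26

Snow pants £50.04: clothing & footwear, £50.00 or more → 8% → £4.00
Leather boots £278.29: clothing & footwear, £50.00 or more → 8% → £22.26
Tax on clothing & footwear = £4.00 + £22.26 = £26.26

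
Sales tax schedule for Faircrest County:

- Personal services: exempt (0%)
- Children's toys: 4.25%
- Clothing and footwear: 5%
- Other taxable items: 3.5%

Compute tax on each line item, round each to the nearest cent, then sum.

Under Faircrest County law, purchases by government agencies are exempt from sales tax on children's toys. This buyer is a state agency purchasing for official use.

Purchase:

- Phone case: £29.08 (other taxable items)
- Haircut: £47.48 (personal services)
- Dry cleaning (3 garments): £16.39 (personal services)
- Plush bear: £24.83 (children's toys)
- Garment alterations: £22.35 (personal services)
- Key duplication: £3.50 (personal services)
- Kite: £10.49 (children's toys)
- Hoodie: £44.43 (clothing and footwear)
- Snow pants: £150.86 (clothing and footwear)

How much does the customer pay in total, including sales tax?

Phone case £29.08: other taxable items → 3.5% → £1.02
Haircut £47.48: personal services → 0% → £0.00
Dry cleaning (3 garments) £16.39: personal services → 0% → £0.00
Plush bear £24.83: children's toys, buyer-exempt → 0% → £0.00
Garment alterations £22.35: personal services → 0% → £0.00
Key duplication £3.50: personal services → 0% → £0.00
Kite £10.49: children's toys, buyer-exempt → 0% → £0.00
Hoodie £44.43: clothing and footwear → 5% → £2.22
Snow pants £150.86: clothing and footwear → 5% → £7.54
Subtotal = £349.41; tax = £10.78; total due = £360.19

£360.19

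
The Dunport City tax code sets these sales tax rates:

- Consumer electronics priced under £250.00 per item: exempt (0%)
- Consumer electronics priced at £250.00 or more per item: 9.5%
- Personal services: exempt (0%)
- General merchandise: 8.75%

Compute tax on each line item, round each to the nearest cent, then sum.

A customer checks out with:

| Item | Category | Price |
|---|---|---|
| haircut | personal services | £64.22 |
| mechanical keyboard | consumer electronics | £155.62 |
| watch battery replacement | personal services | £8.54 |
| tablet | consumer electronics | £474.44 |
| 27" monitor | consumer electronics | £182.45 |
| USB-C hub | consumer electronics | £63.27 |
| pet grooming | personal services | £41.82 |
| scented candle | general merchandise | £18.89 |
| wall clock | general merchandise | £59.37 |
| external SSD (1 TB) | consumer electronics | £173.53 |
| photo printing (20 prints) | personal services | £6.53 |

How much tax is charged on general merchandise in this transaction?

£6.84

Scented candle £18.89: general merchandise → 8.75% → £1.65
Wall clock £59.37: general merchandise → 8.75% → £5.19
Tax on general merchandise = £1.65 + £5.19 = £6.84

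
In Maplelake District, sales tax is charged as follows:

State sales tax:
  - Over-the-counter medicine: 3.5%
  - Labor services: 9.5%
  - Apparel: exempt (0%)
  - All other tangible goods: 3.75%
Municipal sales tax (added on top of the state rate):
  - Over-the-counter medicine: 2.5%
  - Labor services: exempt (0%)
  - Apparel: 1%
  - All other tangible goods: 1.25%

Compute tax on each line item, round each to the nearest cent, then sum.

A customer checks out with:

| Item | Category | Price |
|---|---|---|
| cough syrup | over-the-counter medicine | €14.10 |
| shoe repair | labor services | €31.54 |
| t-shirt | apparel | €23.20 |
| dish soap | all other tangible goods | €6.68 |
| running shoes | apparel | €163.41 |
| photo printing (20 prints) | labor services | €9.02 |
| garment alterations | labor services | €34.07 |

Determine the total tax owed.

Cough syrup €14.10: over-the-counter medicine → 3.5% + 2.5% municipal = 6% → €0.85
Shoe repair €31.54: labor services → 9.5% + 0% municipal = 9.5% → €3.00
T-shirt €23.20: apparel → 0% + 1% municipal = 1% → €0.23
Dish soap €6.68: all other tangible goods → 3.75% + 1.25% municipal = 5% → €0.33
Running shoes €163.41: apparel → 0% + 1% municipal = 1% → €1.63
Photo printing (20 prints) €9.02: labor services → 9.5% + 0% municipal = 9.5% → €0.86
Garment alterations €34.07: labor services → 9.5% + 0% municipal = 9.5% → €3.24
Total tax = €0.85 + €3.00 + €0.23 + €0.33 + €1.63 + €0.86 + €3.24 = €10.14

€10.14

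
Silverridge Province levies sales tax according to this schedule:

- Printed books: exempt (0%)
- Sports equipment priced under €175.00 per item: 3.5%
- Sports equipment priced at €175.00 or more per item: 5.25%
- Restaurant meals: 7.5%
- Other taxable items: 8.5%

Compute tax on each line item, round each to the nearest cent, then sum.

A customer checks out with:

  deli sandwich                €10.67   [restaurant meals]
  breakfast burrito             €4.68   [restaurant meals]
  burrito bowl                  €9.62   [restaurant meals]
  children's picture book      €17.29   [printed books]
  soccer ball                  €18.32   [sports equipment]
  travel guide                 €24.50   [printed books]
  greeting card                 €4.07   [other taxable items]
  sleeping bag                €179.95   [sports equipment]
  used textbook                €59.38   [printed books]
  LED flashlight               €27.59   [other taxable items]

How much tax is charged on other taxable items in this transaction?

€2.70

Greeting card €4.07: other taxable items → 8.5% → €0.35
LED flashlight €27.59: other taxable items → 8.5% → €2.35
Tax on other taxable items = €0.35 + €2.35 = €2.70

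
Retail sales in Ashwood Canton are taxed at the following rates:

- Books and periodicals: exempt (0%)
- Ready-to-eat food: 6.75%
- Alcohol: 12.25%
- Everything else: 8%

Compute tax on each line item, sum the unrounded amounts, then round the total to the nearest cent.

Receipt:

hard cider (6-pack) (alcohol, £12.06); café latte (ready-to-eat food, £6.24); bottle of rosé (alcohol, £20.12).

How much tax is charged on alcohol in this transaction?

£3.94

Hard cider (6-pack) £12.06: alcohol → 12.25% → £1.47735
Bottle of rosé £20.12: alcohol → 12.25% → £2.4647
Tax on alcohol: unrounded sum = £3.94205 → £3.94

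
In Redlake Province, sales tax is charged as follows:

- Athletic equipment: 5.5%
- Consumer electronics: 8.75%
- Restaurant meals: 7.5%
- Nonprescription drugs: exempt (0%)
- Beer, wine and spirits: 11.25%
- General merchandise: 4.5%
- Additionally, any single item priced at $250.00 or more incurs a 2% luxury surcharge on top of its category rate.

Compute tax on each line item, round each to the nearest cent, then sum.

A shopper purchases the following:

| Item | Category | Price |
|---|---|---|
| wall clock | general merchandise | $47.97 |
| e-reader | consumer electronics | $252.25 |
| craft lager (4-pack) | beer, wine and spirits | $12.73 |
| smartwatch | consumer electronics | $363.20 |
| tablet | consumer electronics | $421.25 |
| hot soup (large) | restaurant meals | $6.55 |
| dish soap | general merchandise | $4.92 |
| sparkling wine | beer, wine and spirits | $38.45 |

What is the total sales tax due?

$120.07

Wall clock $47.97: general merchandise → 4.5% → $2.16
E-reader $252.25: consumer electronics → 8.75% + 2% surcharge = 10.75% → $27.12
Craft lager (4-pack) $12.73: beer, wine and spirits → 11.25% → $1.43
Smartwatch $363.20: consumer electronics → 8.75% + 2% surcharge = 10.75% → $39.04
Tablet $421.25: consumer electronics → 8.75% + 2% surcharge = 10.75% → $45.28
Hot soup (large) $6.55: restaurant meals → 7.5% → $0.49
Dish soap $4.92: general merchandise → 4.5% → $0.22
Sparkling wine $38.45: beer, wine and spirits → 11.25% → $4.33
Total tax = $2.16 + $27.12 + $1.43 + $39.04 + $45.28 + $0.49 + $0.22 + $4.33 = $120.07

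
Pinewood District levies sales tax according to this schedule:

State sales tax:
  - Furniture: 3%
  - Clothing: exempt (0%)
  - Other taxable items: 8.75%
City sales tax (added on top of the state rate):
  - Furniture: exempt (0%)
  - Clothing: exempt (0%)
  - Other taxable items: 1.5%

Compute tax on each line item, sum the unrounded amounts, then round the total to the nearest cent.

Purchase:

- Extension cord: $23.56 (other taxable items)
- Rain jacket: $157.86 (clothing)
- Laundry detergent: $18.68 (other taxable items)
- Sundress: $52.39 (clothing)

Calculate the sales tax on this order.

Extension cord $23.56: other taxable items → 8.75% + 1.5% city = 10.25% → $2.4149
Rain jacket $157.86: clothing → 0% + 0% city = 0% → $0.00
Laundry detergent $18.68: other taxable items → 8.75% + 1.5% city = 10.25% → $1.9147
Sundress $52.39: clothing → 0% + 0% city = 0% → $0.00
Unrounded tax sum = $4.3296 → $4.33

$4.33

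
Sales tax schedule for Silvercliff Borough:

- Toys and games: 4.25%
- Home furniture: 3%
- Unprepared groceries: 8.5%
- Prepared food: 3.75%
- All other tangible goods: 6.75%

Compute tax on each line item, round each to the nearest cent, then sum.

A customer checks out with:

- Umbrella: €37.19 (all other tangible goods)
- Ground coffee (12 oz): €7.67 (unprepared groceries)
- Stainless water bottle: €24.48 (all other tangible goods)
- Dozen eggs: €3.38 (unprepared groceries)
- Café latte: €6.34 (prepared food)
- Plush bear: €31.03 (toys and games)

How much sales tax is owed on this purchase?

Umbrella €37.19: all other tangible goods → 6.75% → €2.51
Ground coffee (12 oz) €7.67: unprepared groceries → 8.5% → €0.65
Stainless water bottle €24.48: all other tangible goods → 6.75% → €1.65
Dozen eggs €3.38: unprepared groceries → 8.5% → €0.29
Café latte €6.34: prepared food → 3.75% → €0.24
Plush bear €31.03: toys and games → 4.25% → €1.32
Total tax = €2.51 + €0.65 + €1.65 + €0.29 + €0.24 + €1.32 = €6.66

€6.66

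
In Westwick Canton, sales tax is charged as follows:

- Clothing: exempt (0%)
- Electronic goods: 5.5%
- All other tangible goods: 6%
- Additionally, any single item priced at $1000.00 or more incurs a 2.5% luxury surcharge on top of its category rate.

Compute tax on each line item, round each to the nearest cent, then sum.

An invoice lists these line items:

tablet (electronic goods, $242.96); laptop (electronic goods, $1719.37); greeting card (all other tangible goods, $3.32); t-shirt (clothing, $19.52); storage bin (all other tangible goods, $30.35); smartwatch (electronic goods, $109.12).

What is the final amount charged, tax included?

Tablet $242.96: electronic goods → 5.5% → $13.36
Laptop $1719.37: electronic goods → 5.5% + 2.5% surcharge = 8% → $137.55
Greeting card $3.32: all other tangible goods → 6% → $0.20
T-shirt $19.52: clothing → 0% → $0.00
Storage bin $30.35: all other tangible goods → 6% → $1.82
Smartwatch $109.12: electronic goods → 5.5% → $6.00
Subtotal = $2124.64; tax = $158.93; total due = $2283.57

$2283.57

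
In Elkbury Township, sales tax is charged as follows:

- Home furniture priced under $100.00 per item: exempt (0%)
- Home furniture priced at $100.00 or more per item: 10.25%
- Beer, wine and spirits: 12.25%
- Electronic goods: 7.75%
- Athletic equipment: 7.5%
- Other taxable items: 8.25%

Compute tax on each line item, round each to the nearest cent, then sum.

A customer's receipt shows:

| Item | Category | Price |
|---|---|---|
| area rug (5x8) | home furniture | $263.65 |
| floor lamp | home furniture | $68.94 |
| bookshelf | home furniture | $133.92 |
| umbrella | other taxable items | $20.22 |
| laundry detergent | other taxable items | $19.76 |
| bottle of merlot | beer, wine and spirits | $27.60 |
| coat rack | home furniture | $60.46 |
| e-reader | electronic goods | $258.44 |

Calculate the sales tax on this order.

$67.46

Area rug (5x8) $263.65: home furniture, $100.00 or more → 10.25% → $27.02
Floor lamp $68.94: home furniture, under $100.00 → 0% → $0.00
Bookshelf $133.92: home furniture, $100.00 or more → 10.25% → $13.73
Umbrella $20.22: other taxable items → 8.25% → $1.67
Laundry detergent $19.76: other taxable items → 8.25% → $1.63
Bottle of merlot $27.60: beer, wine and spirits → 12.25% → $3.38
Coat rack $60.46: home furniture, under $100.00 → 0% → $0.00
E-reader $258.44: electronic goods → 7.75% → $20.03
Total tax = $27.02 + $13.73 + $1.67 + $1.63 + $3.38 + $20.03 = $67.46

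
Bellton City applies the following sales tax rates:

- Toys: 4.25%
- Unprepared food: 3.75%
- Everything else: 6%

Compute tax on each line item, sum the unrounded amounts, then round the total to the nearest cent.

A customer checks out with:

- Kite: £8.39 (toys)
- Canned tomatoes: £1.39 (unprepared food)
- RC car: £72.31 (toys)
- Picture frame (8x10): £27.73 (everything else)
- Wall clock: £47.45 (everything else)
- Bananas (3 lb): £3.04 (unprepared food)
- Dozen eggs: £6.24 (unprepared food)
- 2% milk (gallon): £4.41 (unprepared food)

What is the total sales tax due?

£8.51

Kite £8.39: toys → 4.25% → £0.356575
Canned tomatoes £1.39: unprepared food → 3.75% → £0.052125
RC car £72.31: toys → 4.25% → £3.073175
Picture frame (8x10) £27.73: everything else → 6% → £1.6638
Wall clock £47.45: everything else → 6% → £2.847
Bananas (3 lb) £3.04: unprepared food → 3.75% → £0.114
Dozen eggs £6.24: unprepared food → 3.75% → £0.234
2% milk (gallon) £4.41: unprepared food → 3.75% → £0.165375
Unrounded tax sum = £8.50605 → £8.51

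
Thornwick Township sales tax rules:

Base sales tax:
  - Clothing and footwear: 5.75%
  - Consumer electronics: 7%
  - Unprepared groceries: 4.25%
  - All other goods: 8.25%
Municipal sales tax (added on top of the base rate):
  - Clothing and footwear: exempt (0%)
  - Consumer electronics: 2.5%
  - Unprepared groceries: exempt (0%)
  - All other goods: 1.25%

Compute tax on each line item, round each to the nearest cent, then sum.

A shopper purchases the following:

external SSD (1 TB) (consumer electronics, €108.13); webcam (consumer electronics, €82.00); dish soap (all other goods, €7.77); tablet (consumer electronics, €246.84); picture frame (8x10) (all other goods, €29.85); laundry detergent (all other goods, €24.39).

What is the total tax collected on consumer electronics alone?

External SSD (1 TB) €108.13: consumer electronics → 7% + 2.5% municipal = 9.5% → €10.27
Webcam €82.00: consumer electronics → 7% + 2.5% municipal = 9.5% → €7.79
Tablet €246.84: consumer electronics → 7% + 2.5% municipal = 9.5% → €23.45
Tax on consumer electronics = €10.27 + €7.79 + €23.45 = €41.51

€41.51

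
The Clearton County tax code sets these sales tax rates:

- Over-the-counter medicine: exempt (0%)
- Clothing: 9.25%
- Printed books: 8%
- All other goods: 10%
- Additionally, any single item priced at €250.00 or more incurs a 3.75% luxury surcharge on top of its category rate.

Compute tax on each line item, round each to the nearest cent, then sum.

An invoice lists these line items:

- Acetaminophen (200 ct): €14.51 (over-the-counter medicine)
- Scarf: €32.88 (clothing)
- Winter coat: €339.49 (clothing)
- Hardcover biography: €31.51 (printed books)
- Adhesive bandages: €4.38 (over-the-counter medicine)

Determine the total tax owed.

€49.69

Acetaminophen (200 ct) €14.51: over-the-counter medicine → 0% → €0.00
Scarf €32.88: clothing → 9.25% → €3.04
Winter coat €339.49: clothing → 9.25% + 3.75% surcharge = 13% → €44.13
Hardcover biography €31.51: printed books → 8% → €2.52
Adhesive bandages €4.38: over-the-counter medicine → 0% → €0.00
Total tax = €3.04 + €44.13 + €2.52 = €49.69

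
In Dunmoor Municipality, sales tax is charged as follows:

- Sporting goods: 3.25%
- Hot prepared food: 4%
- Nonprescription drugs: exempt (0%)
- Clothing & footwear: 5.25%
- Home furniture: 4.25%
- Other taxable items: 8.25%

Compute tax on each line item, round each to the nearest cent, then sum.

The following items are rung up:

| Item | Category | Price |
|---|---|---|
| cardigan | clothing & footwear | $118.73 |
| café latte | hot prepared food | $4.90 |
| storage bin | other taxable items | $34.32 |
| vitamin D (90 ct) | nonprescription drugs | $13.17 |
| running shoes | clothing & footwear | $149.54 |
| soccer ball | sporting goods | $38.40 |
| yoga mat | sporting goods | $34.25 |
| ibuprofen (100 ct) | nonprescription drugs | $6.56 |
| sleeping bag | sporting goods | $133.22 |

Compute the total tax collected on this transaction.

$23.80

Cardigan $118.73: clothing & footwear → 5.25% → $6.23
Café latte $4.90: hot prepared food → 4% → $0.20
Storage bin $34.32: other taxable items → 8.25% → $2.83
Vitamin D (90 ct) $13.17: nonprescription drugs → 0% → $0.00
Running shoes $149.54: clothing & footwear → 5.25% → $7.85
Soccer ball $38.40: sporting goods → 3.25% → $1.25
Yoga mat $34.25: sporting goods → 3.25% → $1.11
Ibuprofen (100 ct) $6.56: nonprescription drugs → 0% → $0.00
Sleeping bag $133.22: sporting goods → 3.25% → $4.33
Total tax = $6.23 + $0.20 + $2.83 + $7.85 + $1.25 + $1.11 + $4.33 = $23.80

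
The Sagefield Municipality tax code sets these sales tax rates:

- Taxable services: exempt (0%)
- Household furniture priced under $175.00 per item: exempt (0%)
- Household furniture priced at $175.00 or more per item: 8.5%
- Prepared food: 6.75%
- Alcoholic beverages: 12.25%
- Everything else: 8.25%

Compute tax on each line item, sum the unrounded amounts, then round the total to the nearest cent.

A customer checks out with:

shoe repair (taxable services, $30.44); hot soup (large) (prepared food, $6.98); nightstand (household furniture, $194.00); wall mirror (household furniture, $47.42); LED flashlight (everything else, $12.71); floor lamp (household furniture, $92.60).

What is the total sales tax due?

$18.01

Shoe repair $30.44: taxable services → 0% → $0.00
Hot soup (large) $6.98: prepared food → 6.75% → $0.47115
Nightstand $194.00: household furniture, $175.00 or more → 8.5% → $16.49
Wall mirror $47.42: household furniture, under $175.00 → 0% → $0.00
LED flashlight $12.71: everything else → 8.25% → $1.048575
Floor lamp $92.60: household furniture, under $175.00 → 0% → $0.00
Unrounded tax sum = $18.009725 → $18.01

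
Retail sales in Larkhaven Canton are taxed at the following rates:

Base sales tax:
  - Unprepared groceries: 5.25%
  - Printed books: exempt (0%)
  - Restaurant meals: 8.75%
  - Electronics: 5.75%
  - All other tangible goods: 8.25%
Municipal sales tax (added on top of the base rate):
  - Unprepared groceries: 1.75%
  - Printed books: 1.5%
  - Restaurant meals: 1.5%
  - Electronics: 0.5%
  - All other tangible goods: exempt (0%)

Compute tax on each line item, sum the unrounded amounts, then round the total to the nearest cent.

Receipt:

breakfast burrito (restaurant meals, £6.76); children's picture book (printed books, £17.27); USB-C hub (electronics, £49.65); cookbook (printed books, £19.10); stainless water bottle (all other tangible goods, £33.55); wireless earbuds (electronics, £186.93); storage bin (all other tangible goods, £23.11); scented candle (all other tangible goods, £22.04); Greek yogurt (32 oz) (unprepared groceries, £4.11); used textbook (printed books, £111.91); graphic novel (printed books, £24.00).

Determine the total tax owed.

£24.84

Breakfast burrito £6.76: restaurant meals → 8.75% + 1.5% municipal = 10.25% → £0.6929
Children's picture book £17.27: printed books → 0% + 1.5% municipal = 1.5% → £0.25905
USB-C hub £49.65: electronics → 5.75% + 0.5% municipal = 6.25% → £3.103125
Cookbook £19.10: printed books → 0% + 1.5% municipal = 1.5% → £0.2865
Stainless water bottle £33.55: all other tangible goods → 8.25% + 0% municipal = 8.25% → £2.767875
Wireless earbuds £186.93: electronics → 5.75% + 0.5% municipal = 6.25% → £11.683125
Storage bin £23.11: all other tangible goods → 8.25% + 0% municipal = 8.25% → £1.906575
Scented candle £22.04: all other tangible goods → 8.25% + 0% municipal = 8.25% → £1.8183
Greek yogurt (32 oz) £4.11: unprepared groceries → 5.25% + 1.75% municipal = 7% → £0.2877
Used textbook £111.91: printed books → 0% + 1.5% municipal = 1.5% → £1.67865
Graphic novel £24.00: printed books → 0% + 1.5% municipal = 1.5% → £0.36
Unrounded tax sum = £24.8438 → £24.84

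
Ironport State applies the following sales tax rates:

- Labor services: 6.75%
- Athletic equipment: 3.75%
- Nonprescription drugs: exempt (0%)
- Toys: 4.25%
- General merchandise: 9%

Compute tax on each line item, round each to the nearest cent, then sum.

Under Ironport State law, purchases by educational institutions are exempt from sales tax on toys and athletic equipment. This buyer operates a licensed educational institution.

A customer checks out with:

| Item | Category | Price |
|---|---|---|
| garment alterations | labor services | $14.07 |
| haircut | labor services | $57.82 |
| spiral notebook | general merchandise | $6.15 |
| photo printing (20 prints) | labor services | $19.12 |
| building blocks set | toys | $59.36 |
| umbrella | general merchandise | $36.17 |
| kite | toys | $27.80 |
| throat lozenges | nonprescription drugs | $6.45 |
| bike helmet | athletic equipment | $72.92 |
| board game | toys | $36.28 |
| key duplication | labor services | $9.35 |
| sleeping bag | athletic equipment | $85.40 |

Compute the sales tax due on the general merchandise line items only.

$3.81

Spiral notebook $6.15: general merchandise → 9% → $0.55
Umbrella $36.17: general merchandise → 9% → $3.26
Tax on general merchandise = $0.55 + $3.26 = $3.81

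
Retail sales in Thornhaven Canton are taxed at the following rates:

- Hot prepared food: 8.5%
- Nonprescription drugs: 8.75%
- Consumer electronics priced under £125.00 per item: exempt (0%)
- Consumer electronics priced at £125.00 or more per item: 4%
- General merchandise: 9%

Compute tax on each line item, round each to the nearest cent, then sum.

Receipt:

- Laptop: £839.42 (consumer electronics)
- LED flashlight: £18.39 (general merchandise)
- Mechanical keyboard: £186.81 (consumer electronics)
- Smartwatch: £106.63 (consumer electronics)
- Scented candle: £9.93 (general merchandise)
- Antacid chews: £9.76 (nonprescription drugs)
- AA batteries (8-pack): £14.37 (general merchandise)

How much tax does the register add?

£45.74

Laptop £839.42: consumer electronics, £125.00 or more → 4% → £33.58
LED flashlight £18.39: general merchandise → 9% → £1.66
Mechanical keyboard £186.81: consumer electronics, £125.00 or more → 4% → £7.47
Smartwatch £106.63: consumer electronics, under £125.00 → 0% → £0.00
Scented candle £9.93: general merchandise → 9% → £0.89
Antacid chews £9.76: nonprescription drugs → 8.75% → £0.85
AA batteries (8-pack) £14.37: general merchandise → 9% → £1.29
Total tax = £33.58 + £1.66 + £7.47 + £0.89 + £0.85 + £1.29 = £45.74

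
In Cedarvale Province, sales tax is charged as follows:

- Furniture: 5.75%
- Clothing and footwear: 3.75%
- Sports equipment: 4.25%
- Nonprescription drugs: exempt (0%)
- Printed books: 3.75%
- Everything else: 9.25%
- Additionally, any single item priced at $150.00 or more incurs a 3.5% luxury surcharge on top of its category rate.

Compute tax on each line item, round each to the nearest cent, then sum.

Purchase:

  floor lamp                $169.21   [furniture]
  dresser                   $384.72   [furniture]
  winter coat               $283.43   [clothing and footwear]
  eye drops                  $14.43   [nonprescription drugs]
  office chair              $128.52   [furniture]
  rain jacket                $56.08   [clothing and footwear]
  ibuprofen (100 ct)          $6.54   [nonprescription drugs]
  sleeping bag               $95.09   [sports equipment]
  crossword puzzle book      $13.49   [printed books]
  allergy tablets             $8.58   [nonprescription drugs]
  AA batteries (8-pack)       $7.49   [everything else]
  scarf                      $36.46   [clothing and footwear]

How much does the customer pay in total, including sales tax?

Floor lamp $169.21: furniture → 5.75% + 3.5% surcharge = 9.25% → $15.65
Dresser $384.72: furniture → 5.75% + 3.5% surcharge = 9.25% → $35.59
Winter coat $283.43: clothing and footwear → 3.75% + 3.5% surcharge = 7.25% → $20.55
Eye drops $14.43: nonprescription drugs → 0% → $0.00
Office chair $128.52: furniture → 5.75% → $7.39
Rain jacket $56.08: clothing and footwear → 3.75% → $2.10
Ibuprofen (100 ct) $6.54: nonprescription drugs → 0% → $0.00
Sleeping bag $95.09: sports equipment → 4.25% → $4.04
Crossword puzzle book $13.49: printed books → 3.75% → $0.51
Allergy tablets $8.58: nonprescription drugs → 0% → $0.00
AA batteries (8-pack) $7.49: everything else → 9.25% → $0.69
Scarf $36.46: clothing and footwear → 3.75% → $1.37
Subtotal = $1204.04; tax = $87.89; total due = $1291.93

$1291.93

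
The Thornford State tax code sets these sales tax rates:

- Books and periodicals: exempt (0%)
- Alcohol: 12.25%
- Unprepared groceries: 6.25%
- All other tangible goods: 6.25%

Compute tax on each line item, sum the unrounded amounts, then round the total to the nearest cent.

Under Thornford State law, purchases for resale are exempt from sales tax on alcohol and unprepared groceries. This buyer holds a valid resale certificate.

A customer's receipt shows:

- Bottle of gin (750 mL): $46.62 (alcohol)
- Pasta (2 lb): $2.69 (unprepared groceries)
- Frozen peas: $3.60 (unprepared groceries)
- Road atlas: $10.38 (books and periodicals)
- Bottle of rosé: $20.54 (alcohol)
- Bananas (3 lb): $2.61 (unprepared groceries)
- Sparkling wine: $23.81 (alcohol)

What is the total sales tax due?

Bottle of gin (750 mL) $46.62: alcohol, buyer-exempt → 0% → $0.00
Pasta (2 lb) $2.69: unprepared groceries, buyer-exempt → 0% → $0.00
Frozen peas $3.60: unprepared groceries, buyer-exempt → 0% → $0.00
Road atlas $10.38: books and periodicals → 0% → $0.00
Bottle of rosé $20.54: alcohol, buyer-exempt → 0% → $0.00
Bananas (3 lb) $2.61: unprepared groceries, buyer-exempt → 0% → $0.00
Sparkling wine $23.81: alcohol, buyer-exempt → 0% → $0.00
Unrounded tax sum = $0.00 → $0.00

$0.00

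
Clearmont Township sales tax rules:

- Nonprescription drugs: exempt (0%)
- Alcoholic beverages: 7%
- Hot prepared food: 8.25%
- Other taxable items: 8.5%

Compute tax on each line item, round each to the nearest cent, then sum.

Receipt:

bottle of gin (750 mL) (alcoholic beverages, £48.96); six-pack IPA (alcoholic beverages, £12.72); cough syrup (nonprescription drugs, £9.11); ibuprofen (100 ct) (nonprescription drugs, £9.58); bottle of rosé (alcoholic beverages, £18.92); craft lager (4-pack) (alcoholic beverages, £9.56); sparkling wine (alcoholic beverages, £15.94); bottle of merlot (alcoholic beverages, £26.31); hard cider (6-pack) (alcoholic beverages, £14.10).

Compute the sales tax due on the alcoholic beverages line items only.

£10.26

Bottle of gin (750 mL) £48.96: alcoholic beverages → 7% → £3.43
Six-pack IPA £12.72: alcoholic beverages → 7% → £0.89
Bottle of rosé £18.92: alcoholic beverages → 7% → £1.32
Craft lager (4-pack) £9.56: alcoholic beverages → 7% → £0.67
Sparkling wine £15.94: alcoholic beverages → 7% → £1.12
Bottle of merlot £26.31: alcoholic beverages → 7% → £1.84
Hard cider (6-pack) £14.10: alcoholic beverages → 7% → £0.99
Tax on alcoholic beverages = £3.43 + £0.89 + £1.32 + £0.67 + £1.12 + £1.84 + £0.99 = £10.26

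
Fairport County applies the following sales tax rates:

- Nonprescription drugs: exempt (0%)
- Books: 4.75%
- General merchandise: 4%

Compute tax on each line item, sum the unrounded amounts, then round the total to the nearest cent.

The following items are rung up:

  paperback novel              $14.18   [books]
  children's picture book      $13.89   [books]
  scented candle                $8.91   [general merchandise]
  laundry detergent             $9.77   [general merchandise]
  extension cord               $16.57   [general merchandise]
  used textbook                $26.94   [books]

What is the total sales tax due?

$4.02

Paperback novel $14.18: books → 4.75% → $0.67355
Children's picture book $13.89: books → 4.75% → $0.659775
Scented candle $8.91: general merchandise → 4% → $0.3564
Laundry detergent $9.77: general merchandise → 4% → $0.3908
Extension cord $16.57: general merchandise → 4% → $0.6628
Used textbook $26.94: books → 4.75% → $1.27965
Unrounded tax sum = $4.022975 → $4.02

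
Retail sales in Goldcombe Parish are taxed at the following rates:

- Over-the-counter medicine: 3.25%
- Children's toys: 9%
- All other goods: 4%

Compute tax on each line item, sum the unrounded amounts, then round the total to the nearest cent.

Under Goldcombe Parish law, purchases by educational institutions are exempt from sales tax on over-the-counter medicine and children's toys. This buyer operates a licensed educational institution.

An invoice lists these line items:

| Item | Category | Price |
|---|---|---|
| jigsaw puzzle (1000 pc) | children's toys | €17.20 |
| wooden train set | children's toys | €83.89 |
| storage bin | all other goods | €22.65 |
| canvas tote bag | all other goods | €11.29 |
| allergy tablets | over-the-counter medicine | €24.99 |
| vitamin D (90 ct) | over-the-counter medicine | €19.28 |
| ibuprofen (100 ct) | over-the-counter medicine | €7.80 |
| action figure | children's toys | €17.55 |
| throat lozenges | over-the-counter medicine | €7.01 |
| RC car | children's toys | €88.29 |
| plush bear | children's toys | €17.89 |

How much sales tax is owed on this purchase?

€1.36

Jigsaw puzzle (1000 pc) €17.20: children's toys, buyer-exempt → 0% → €0.00
Wooden train set €83.89: children's toys, buyer-exempt → 0% → €0.00
Storage bin €22.65: all other goods → 4% → €0.906
Canvas tote bag €11.29: all other goods → 4% → €0.4516
Allergy tablets €24.99: over-the-counter medicine, buyer-exempt → 0% → €0.00
Vitamin D (90 ct) €19.28: over-the-counter medicine, buyer-exempt → 0% → €0.00
Ibuprofen (100 ct) €7.80: over-the-counter medicine, buyer-exempt → 0% → €0.00
Action figure €17.55: children's toys, buyer-exempt → 0% → €0.00
Throat lozenges €7.01: over-the-counter medicine, buyer-exempt → 0% → €0.00
RC car €88.29: children's toys, buyer-exempt → 0% → €0.00
Plush bear €17.89: children's toys, buyer-exempt → 0% → €0.00
Unrounded tax sum = €1.3576 → €1.36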